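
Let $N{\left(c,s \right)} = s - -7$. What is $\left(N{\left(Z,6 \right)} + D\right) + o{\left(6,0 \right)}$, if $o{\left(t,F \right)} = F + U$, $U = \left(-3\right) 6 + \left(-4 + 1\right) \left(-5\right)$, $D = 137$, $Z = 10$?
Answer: $147$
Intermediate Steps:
$N{\left(c,s \right)} = 7 + s$ ($N{\left(c,s \right)} = s + 7 = 7 + s$)
$U = -3$ ($U = -18 - -15 = -18 + 15 = -3$)
$o{\left(t,F \right)} = -3 + F$ ($o{\left(t,F \right)} = F - 3 = -3 + F$)
$\left(N{\left(Z,6 \right)} + D\right) + o{\left(6,0 \right)} = \left(\left(7 + 6\right) + 137\right) + \left(-3 + 0\right) = \left(13 + 137\right) - 3 = 150 - 3 = 147$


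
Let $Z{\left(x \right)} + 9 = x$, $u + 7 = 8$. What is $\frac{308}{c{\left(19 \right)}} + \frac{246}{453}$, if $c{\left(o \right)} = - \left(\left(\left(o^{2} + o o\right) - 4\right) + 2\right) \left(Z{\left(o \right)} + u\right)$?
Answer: $\frac{13703}{27180} \approx 0.50416$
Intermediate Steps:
$u = 1$ ($u = -7 + 8 = 1$)
$Z{\left(x \right)} = -9 + x$
$c{\left(o \right)} = - \left(-8 + o\right) \left(-2 + 2 o^{2}\right)$ ($c{\left(o \right)} = - \left(\left(\left(o^{2} + o o\right) - 4\right) + 2\right) \left(\left(-9 + o\right) + 1\right) = - \left(\left(\left(o^{2} + o^{2}\right) - 4\right) + 2\right) \left(-8 + o\right) = - \left(\left(2 o^{2} - 4\right) + 2\right) \left(-8 + o\right) = - \left(\left(-4 + 2 o^{2}\right) + 2\right) \left(-8 + o\right) = - \left(-2 + 2 o^{2}\right) \left(-8 + o\right) = - \left(-8 + o\right) \left(-2 + 2 o^{2}\right)$)
$\frac{308}{c{\left(19 \right)}} + \frac{246}{453} = \frac{308}{-16 - 2 \cdot 19^{3} + 2 \cdot 19 + 16 \cdot 19^{2}} + \frac{246}{453} = \frac{308}{-16 - 13718 + 38 + 16 \cdot 361} + 246 \cdot \frac{1}{453} = \frac{308}{-16 - 13718 + 38 + 5776} + \frac{82}{151} = \frac{308}{-7920} + \frac{82}{151} = 308 \left(- \frac{1}{7920}\right) + \frac{82}{151} = - \frac{7}{180} + \frac{82}{151} = \frac{13703}{27180}$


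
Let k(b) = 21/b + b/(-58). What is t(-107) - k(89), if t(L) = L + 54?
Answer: -266883/5162 ≈ -51.701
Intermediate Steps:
k(b) = 21/b - b/58 (k(b) = 21/b + b*(-1/58) = 21/b - b/58)
t(L) = 54 + L
t(-107) - k(89) = (54 - 107) - (21/89 - 1/58*89) = -53 - (21*(1/89) - 89/58) = -53 - (21/89 - 89/58) = -53 - 1*(-6703/5162) = -53 + 6703/5162 = -266883/5162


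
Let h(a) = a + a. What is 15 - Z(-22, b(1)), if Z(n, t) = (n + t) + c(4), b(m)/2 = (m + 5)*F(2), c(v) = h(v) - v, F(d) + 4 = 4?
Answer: 33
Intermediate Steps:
F(d) = 0 (F(d) = -4 + 4 = 0)
h(a) = 2*a
c(v) = v (c(v) = 2*v - v = v)
b(m) = 0 (b(m) = 2*((m + 5)*0) = 2*((5 + m)*0) = 2*0 = 0)
Z(n, t) = 4 + n + t (Z(n, t) = (n + t) + 4 = 4 + n + t)
15 - Z(-22, b(1)) = 15 - (4 - 22 + 0) = 15 - 1*(-18) = 15 + 18 = 33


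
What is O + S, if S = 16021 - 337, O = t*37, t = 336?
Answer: 28116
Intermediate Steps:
O = 12432 (O = 336*37 = 12432)
S = 15684
O + S = 12432 + 15684 = 28116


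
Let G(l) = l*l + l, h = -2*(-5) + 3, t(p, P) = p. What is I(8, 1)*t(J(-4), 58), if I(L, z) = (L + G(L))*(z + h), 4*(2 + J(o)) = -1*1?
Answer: -2520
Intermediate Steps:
J(o) = -9/4 (J(o) = -2 + (-1*1)/4 = -2 + (¼)*(-1) = -2 - ¼ = -9/4)
h = 13 (h = 10 + 3 = 13)
G(l) = l + l² (G(l) = l² + l = l + l²)
I(L, z) = (13 + z)*(L + L*(1 + L)) (I(L, z) = (L + L*(1 + L))*(z + 13) = (L + L*(1 + L))*(13 + z) = (13 + z)*(L + L*(1 + L)))
I(8, 1)*t(J(-4), 58) = (8*(26 + 1 + 13*8 + 1*(1 + 8)))*(-9/4) = (8*(26 + 1 + 104 + 1*9))*(-9/4) = (8*(26 + 1 + 104 + 9))*(-9/4) = (8*140)*(-9/4) = 1120*(-9/4) = -2520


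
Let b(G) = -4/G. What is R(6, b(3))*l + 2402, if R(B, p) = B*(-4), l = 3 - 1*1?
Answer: 2354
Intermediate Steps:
l = 2 (l = 3 - 1 = 2)
R(B, p) = -4*B
R(6, b(3))*l + 2402 = -4*6*2 + 2402 = -24*2 + 2402 = -48 + 2402 = 2354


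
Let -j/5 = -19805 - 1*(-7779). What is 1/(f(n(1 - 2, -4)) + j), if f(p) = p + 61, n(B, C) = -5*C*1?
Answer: 1/60211 ≈ 1.6608e-5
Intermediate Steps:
n(B, C) = -5*C
f(p) = 61 + p
j = 60130 (j = -5*(-19805 - 1*(-7779)) = -5*(-19805 + 7779) = -5*(-12026) = 60130)
1/(f(n(1 - 2, -4)) + j) = 1/((61 - 5*(-4)) + 60130) = 1/((61 + 20) + 60130) = 1/(81 + 60130) = 1/60211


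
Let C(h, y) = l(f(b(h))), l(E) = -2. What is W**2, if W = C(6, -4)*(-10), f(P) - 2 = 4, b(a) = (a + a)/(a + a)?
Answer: 400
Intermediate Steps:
b(a) = 1 (b(a) = (2*a)/((2*a)) = (2*a)*(1/(2*a)) = 1)
f(P) = 6 (f(P) = 2 + 4 = 6)
C(h, y) = -2
W = 20 (W = -2*(-10) = 20)
W**2 = 20**2 = 400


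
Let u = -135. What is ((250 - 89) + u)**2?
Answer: 676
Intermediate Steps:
((250 - 89) + u)**2 = ((250 - 89) - 135)**2 = (161 - 135)**2 = 26**2 = 676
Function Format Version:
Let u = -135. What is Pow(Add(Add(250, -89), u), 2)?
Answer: 676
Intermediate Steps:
Pow(Add(Add(250, -89), u), 2) = Pow(Add(Add(250, -89), -135), 2) = Pow(Add(161, -135), 2) = Pow(26, 2) = 676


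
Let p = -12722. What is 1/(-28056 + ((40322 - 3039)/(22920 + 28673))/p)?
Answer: -656366146/18415008629459 ≈ -3.5643e-5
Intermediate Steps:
1/(-28056 + ((40322 - 3039)/(22920 + 28673))/p) = 1/(-28056 + ((40322 - 3039)/(22920 + 28673))/(-12722)) = 1/(-28056 + (37283/51593)*(-1/12722)) = 1/(-28056 - 37283/656366146) = 1/(-18415008629459/656366146) = -656366146/18415008629459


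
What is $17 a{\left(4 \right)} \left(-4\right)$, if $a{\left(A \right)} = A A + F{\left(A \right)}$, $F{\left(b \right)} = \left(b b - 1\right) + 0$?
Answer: $-2108$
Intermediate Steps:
$F{\left(b \right)} = -1 + b^{2}$ ($F{\left(b \right)} = \left(b^{2} - 1\right) + 0 = \left(-1 + b^{2}\right) + 0 = -1 + b^{2}$)
$a{\left(A \right)} = -1 + 2 A^{2}$ ($a{\left(A \right)} = A A + \left(-1 + A^{2}\right) = A^{2} + \left(-1 + A^{2}\right) = -1 + 2 A^{2}$)
$17 a{\left(4 \right)} \left(-4\right) = 17 \left(-1 + 2 \cdot 4^{2}\right) \left(-4\right) = 17 \left(-1 + 2 \cdot 16\right) \left(-4\right) = 17 \left(-1 + 32\right) \left(-4\right) = 17 \cdot 31 \left(-4\right) = 527 \left(-4\right) = -2108$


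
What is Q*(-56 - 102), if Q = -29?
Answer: 4582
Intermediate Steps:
Q*(-56 - 102) = -29*(-56 - 102) = -29*(-158) = 4582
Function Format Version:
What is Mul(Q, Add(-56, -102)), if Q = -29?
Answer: 4582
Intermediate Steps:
Mul(Q, Add(-56, -102)) = Mul(-29, Add(-56, -102)) = Mul(-29, -158) = 4582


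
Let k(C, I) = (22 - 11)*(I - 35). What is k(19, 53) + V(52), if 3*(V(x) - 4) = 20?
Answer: 626/3 ≈ 208.67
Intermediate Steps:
V(x) = 32/3 (V(x) = 4 + (1/3)*20 = 4 + 20/3 = 32/3)
k(C, I) = -385 + 11*I (k(C, I) = 11*(-35 + I) = -385 + 11*I)
k(19, 53) + V(52) = (-385 + 11*53) + 32/3 = (-385 + 583) + 32/3 = 198 + 32/3 = 626/3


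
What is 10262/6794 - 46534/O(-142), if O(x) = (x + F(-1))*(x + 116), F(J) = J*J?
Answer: -69632876/6226701 ≈ -11.183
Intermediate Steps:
F(J) = J²
O(x) = (1 + x)*(116 + x) (O(x) = (x + (-1)²)*(x + 116) = (x + 1)*(116 + x) = (1 + x)*(116 + x))
10262/6794 - 46534/O(-142) = 10262/6794 - 46534/(116 + (-142)² + 117*(-142)) = 10262*(1/6794) - 46534/(116 + 20164 - 16614) = 5131/3397 - 46534/3666 = 5131/3397 - 46534*1/3666 = 5131/3397 - 23267/1833 = -69632876/6226701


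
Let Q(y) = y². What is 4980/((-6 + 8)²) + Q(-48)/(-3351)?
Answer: 1389897/1117 ≈ 1244.3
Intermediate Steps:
4980/((-6 + 8)²) + Q(-48)/(-3351) = 4980/((-6 + 8)²) + (-48)²/(-3351) = 4980/(2²) + 2304*(-1/3351) = 4980/4 - 768/1117 = 4980*(¼) - 768/1117 = 1245 - 768/1117 = 1389897/1117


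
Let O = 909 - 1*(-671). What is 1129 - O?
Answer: -451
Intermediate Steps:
O = 1580 (O = 909 + 671 = 1580)
1129 - O = 1129 - 1*1580 = 1129 - 1580 = -451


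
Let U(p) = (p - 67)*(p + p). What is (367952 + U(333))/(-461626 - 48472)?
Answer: -272554/255049 ≈ -1.0686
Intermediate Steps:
U(p) = 2*p*(-67 + p) (U(p) = (-67 + p)*(2*p) = 2*p*(-67 + p))
(367952 + U(333))/(-461626 - 48472) = (367952 + 2*333*(-67 + 333))/(-461626 - 48472) = (367952 + 2*333*266)/(-510098) = (367952 + 177156)*(-1/510098) = 545108*(-1/510098) = -272554/255049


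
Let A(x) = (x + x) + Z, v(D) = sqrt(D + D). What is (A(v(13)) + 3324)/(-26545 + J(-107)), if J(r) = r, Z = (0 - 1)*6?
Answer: -553/4442 - sqrt(26)/13326 ≈ -0.12488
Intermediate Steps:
Z = -6 (Z = -1*6 = -6)
v(D) = sqrt(2)*sqrt(D) (v(D) = sqrt(2*D) = sqrt(2)*sqrt(D))
A(x) = -6 + 2*x (A(x) = (x + x) - 6 = 2*x - 6 = -6 + 2*x)
(A(v(13)) + 3324)/(-26545 + J(-107)) = ((-6 + 2*(sqrt(2)*sqrt(13))) + 3324)/(-26545 - 107) = ((-6 + 2*sqrt(26)) + 3324)/(-26652) = (3318 + 2*sqrt(26))*(-1/26652) = -553/4442 - sqrt(26)/13326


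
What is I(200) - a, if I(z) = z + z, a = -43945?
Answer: 44345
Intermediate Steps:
I(z) = 2*z
I(200) - a = 2*200 - 1*(-43945) = 400 + 43945 = 44345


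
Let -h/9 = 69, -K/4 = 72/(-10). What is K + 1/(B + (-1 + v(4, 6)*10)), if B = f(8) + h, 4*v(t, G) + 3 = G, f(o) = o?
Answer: 174662/6065 ≈ 28.798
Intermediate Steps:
K = 144/5 (K = -288/(-10) = -288*(-1)/10 = -4*(-36/5) = 144/5 ≈ 28.800)
v(t, G) = -¾ + G/4
h = -621 (h = -9*69 = -621)
B = -613 (B = 8 - 621 = -613)
K + 1/(B + (-1 + v(4, 6)*10)) = 144/5 + 1/(-613 + (-1 + (-¾ + (¼)*6)*10)) = 144/5 + 1/(-613 + (-1 + (-¾ + 3/2)*10)) = 144/5 + 1/(-613 + (-1 + (¾)*10)) = 144/5 + 1/(-613 + (-1 + 15/2)) = 144/5 + 1/(-613 + 13/2) = 144/5 + 1/(-1213/2) = 144/5 - 2/1213 = 174662/6065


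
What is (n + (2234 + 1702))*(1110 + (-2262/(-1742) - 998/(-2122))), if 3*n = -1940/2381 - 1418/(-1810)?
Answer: 402177562217293478/91907173821 ≈ 4.3759e+6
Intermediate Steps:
n = -67571/6464415 (n = (-1940/2381 - 1418/(-1810))/3 = (-1940*1/2381 - 1418*(-1/1810))/3 = (-1940/2381 + 709/905)/3 = (⅓)*(-67571/2154805) = -67571/6464415 ≈ -0.010453)
(n + (2234 + 1702))*(1110 + (-2262/(-1742) - 998/(-2122))) = (-67571/6464415 + (2234 + 1702))*(1110 + (-2262/(-1742) - 998/(-2122))) = (-67571/6464415 + 3936)*(1110 + (-2262*(-1/1742) - 998*(-1/2122))) = 25443869869*(1110 + (87/67 + 499/1061))/6464415 = 25443869869*(1110 + 125740/71087)/6464415 = (25443869869/6464415)*(79032310/71087) = 402177562217293478/91907173821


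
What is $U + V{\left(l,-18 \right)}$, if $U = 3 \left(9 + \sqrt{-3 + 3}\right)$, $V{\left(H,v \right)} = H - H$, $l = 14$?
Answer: $27$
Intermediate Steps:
$V{\left(H,v \right)} = 0$
$U = 27$ ($U = 3 \left(9 + \sqrt{0}\right) = 3 \left(9 + 0\right) = 3 \cdot 9 = 27$)
$U + V{\left(l,-18 \right)} = 27 + 0 = 27$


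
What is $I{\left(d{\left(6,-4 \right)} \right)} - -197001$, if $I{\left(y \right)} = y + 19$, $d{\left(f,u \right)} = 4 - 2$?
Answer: $197022$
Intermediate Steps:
$d{\left(f,u \right)} = 2$ ($d{\left(f,u \right)} = 4 - 2 = 2$)
$I{\left(y \right)} = 19 + y$
$I{\left(d{\left(6,-4 \right)} \right)} - -197001 = \left(19 + 2\right) - -197001 = 21 + 197001 = 197022$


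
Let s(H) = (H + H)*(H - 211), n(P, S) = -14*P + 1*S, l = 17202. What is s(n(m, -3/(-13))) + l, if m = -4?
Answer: -34406/169 ≈ -203.59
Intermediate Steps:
n(P, S) = S - 14*P (n(P, S) = -14*P + S = S - 14*P)
s(H) = 2*H*(-211 + H) (s(H) = (2*H)*(-211 + H) = 2*H*(-211 + H))
s(n(m, -3/(-13))) + l = 2*(-3/(-13) - 14*(-4))*(-211 + (-3/(-13) - 14*(-4))) + 17202 = 2*(-3*(-1/13) + 56)*(-211 + (-3*(-1/13) + 56)) + 17202 = 2*(3/13 + 56)*(-211 + (3/13 + 56)) + 17202 = 2*(731/13)*(-211 + 731/13) + 17202 = 2*(731/13)*(-2012/13) + 17202 = -2941544/169 + 17202 = -34406/169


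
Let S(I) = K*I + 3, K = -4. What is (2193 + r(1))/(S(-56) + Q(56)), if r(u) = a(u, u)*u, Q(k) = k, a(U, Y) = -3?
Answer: 2190/283 ≈ 7.7385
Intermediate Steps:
S(I) = 3 - 4*I (S(I) = -4*I + 3 = 3 - 4*I)
r(u) = -3*u
(2193 + r(1))/(S(-56) + Q(56)) = (2193 - 3*1)/((3 - 4*(-56)) + 56) = (2193 - 3)/((3 + 224) + 56) = 2190/(227 + 56) = 2190/283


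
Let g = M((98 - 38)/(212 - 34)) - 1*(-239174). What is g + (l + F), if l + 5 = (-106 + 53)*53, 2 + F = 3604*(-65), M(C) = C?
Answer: 186752/89 ≈ 2098.3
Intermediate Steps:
F = -234262 (F = -2 + 3604*(-65) = -2 - 234260 = -234262)
l = -2814 (l = -5 + (-106 + 53)*53 = -5 - 53*53 = -5 - 2809 = -2814)
g = 21286516/89 (g = (98 - 38)/(212 - 34) - 1*(-239174) = 60/178 + 239174 = 60*(1/178) + 239174 = 30/89 + 239174 = 21286516/89 ≈ 2.3917e+5)
g + (l + F) = 21286516/89 + (-2814 - 234262) = 21286516/89 - 237076 = 186752/89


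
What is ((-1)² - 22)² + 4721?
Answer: 5162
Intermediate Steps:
((-1)² - 22)² + 4721 = (1 - 22)² + 4721 = (-21)² + 4721 = 441 + 4721 = 5162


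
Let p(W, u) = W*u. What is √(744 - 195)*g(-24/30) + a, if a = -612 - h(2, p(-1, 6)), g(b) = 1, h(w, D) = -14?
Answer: -598 + 3*√61 ≈ -574.57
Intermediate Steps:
a = -598 (a = -612 - 1*(-14) = -612 + 14 = -598)
√(744 - 195)*g(-24/30) + a = √(744 - 195)*1 - 598 = √549*1 - 598 = (3*√61)*1 - 598 = 3*√61 - 598 = -598 + 3*√61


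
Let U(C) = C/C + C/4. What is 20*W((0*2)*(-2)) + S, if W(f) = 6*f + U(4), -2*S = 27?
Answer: 53/2 ≈ 26.500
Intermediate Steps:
S = -27/2 (S = -1/2*27 = -27/2 ≈ -13.500)
U(C) = 1 + C/4 (U(C) = 1 + C*(1/4) = 1 + C/4)
W(f) = 2 + 6*f (W(f) = 6*f + (1 + (1/4)*4) = 6*f + (1 + 1) = 6*f + 2 = 2 + 6*f)
20*W((0*2)*(-2)) + S = 20*(2 + 6*((0*2)*(-2))) - 27/2 = 20*(2 + 6*(0*(-2))) - 27/2 = 20*(2 + 6*0) - 27/2 = 20*(2 + 0) - 27/2 = 20*2 - 27/2 = 40 - 27/2 = 53/2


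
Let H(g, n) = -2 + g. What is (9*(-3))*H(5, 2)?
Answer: -81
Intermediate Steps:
(9*(-3))*H(5, 2) = (9*(-3))*(-2 + 5) = -27*3 = -81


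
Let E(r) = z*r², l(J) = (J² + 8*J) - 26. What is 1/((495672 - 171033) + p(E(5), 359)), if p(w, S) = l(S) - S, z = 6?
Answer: 1/456007 ≈ 2.1929e-6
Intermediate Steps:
l(J) = -26 + J² + 8*J
E(r) = 6*r²
p(w, S) = -26 + S² + 7*S (p(w, S) = (-26 + S² + 8*S) - S = -26 + S² + 7*S)
1/((495672 - 171033) + p(E(5), 359)) = 1/((495672 - 171033) + (-26 + 359² + 7*359)) = 1/(324639 + (-26 + 128881 + 2513)) = 1/(324639 + 131368) = 1/456007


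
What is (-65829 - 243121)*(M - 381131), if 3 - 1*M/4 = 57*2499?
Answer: 293777774450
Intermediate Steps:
M = -569760 (M = 12 - 228*2499 = 12 - 4*142443 = 12 - 569772 = -569760)
(-65829 - 243121)*(M - 381131) = (-65829 - 243121)*(-569760 - 381131) = -308950*(-950891) = 293777774450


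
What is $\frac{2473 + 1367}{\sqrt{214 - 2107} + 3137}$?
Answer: $\frac{6023040}{4921331} - \frac{1920 i \sqrt{1893}}{4921331} \approx 1.2239 - 0.016974 i$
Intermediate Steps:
$\frac{2473 + 1367}{\sqrt{214 - 2107} + 3137} = \frac{3840}{\sqrt{-1893} + 3137} = \frac{3840}{i \sqrt{1893} + 3137} = \frac{3840}{3137 + i \sqrt{1893}}$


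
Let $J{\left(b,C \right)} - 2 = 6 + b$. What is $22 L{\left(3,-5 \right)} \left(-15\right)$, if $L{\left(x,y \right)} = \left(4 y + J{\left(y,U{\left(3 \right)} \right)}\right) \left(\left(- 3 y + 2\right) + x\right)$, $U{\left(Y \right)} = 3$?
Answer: $112200$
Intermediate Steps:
$J{\left(b,C \right)} = 8 + b$ ($J{\left(b,C \right)} = 2 + \left(6 + b\right) = 8 + b$)
$L{\left(x,y \right)} = \left(8 + 5 y\right) \left(2 + x - 3 y\right)$ ($L{\left(x,y \right)} = \left(4 y + \left(8 + y\right)\right) \left(\left(- 3 y + 2\right) + x\right) = \left(8 + 5 y\right) \left(\left(2 - 3 y\right) + x\right) = \left(8 + 5 y\right) \left(2 + x - 3 y\right)$)
$22 L{\left(3,-5 \right)} \left(-15\right) = 22 \left(16 - 15 \left(-5\right)^{2} - -70 + 8 \cdot 3 + 5 \cdot 3 \left(-5\right)\right) \left(-15\right) = 22 \left(16 - 375 + 70 + 24 - 75\right) \left(-15\right) = 22 \left(-340\right) \left(-15\right) = \left(-7480\right) \left(-15\right) = 112200$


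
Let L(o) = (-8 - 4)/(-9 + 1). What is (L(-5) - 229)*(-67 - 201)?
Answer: 60970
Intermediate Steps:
L(o) = 3/2 (L(o) = -12/(-8) = -12*(-⅛) = 3/2)
(L(-5) - 229)*(-67 - 201) = (3/2 - 229)*(-67 - 201) = -455/2*(-268) = 60970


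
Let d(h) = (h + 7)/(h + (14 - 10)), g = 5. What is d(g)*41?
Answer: 164/3 ≈ 54.667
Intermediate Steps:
d(h) = (7 + h)/(4 + h) (d(h) = (7 + h)/(h + 4) = (7 + h)/(4 + h))
d(g)*41 = ((7 + 5)/(4 + 5))*41 = (12/9)*41 = ((1/9)*12)*41 = (4/3)*41 = 164/3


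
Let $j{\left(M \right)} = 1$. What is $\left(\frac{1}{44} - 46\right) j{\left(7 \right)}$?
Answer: $- \frac{2023}{44} \approx -45.977$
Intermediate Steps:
$\left(\frac{1}{44} - 46\right) j{\left(7 \right)} = \left(\frac{1}{44} - 46\right) 1 = \left(- \frac{2023}{44}\right) 1 = - \frac{2023}{44}$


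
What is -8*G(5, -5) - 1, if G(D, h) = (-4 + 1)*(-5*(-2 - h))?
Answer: -361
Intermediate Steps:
G(D, h) = -30 - 15*h (G(D, h) = -3*(10 + 5*h) = -30 - 15*h)
-8*G(5, -5) - 1 = -8*(-30 - 15*(-5)) - 1 = -8*(-30 + 75) - 1 = -8*45 - 1 = -360 - 1 = -361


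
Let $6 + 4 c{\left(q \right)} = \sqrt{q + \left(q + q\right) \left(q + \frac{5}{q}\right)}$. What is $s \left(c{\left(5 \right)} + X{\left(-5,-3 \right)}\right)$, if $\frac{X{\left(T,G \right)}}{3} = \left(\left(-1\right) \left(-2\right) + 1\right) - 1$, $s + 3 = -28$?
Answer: $- \frac{279}{2} - \frac{31 \sqrt{65}}{4} \approx -201.98$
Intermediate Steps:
$s = -31$ ($s = -3 - 28 = -31$)
$c{\left(q \right)} = - \frac{3}{2} + \frac{\sqrt{q + 2 q \left(q + \frac{5}{q}\right)}}{4}$ ($c{\left(q \right)} = - \frac{3}{2} + \frac{\sqrt{q + \left(q + q\right) \left(q + \frac{5}{q}\right)}}{4} = - \frac{3}{2} + \frac{\sqrt{q + 2 q \left(q + \frac{5}{q}\right)}}{4}$)
$X{\left(T,G \right)} = 6$ ($X{\left(T,G \right)} = 3 \left(\left(\left(-1\right) \left(-2\right) + 1\right) - 1\right) = 3 \left(\left(2 + 1\right) - 1\right) = 3 \left(3 - 1\right) = 3 \cdot 2 = 6$)
$s \left(c{\left(5 \right)} + X{\left(-5,-3 \right)}\right) = - 31 \left(\left(- \frac{3}{2} + \frac{\sqrt{10 + 5 + 2 \cdot 5^{2}}}{4}\right) + 6\right) = - 31 \left(\left(- \frac{3}{2} + \frac{\sqrt{10 + 5 + 2 \cdot 25}}{4}\right) + 6\right) = - 31 \left(\left(- \frac{3}{2} + \frac{\sqrt{10 + 5 + 50}}{4}\right) + 6\right) = - 31 \left(\left(- \frac{3}{2} + \frac{\sqrt{65}}{4}\right) + 6\right) = - 31 \left(\frac{9}{2} + \frac{\sqrt{65}}{4}\right) = - \frac{279}{2} - \frac{31 \sqrt{65}}{4}$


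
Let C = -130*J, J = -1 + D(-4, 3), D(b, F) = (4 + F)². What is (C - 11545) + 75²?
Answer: -12160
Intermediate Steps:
J = 48 (J = -1 + (4 + 3)² = -1 + 7² = -1 + 49 = 48)
C = -6240 (C = -130*48 = -6240)
(C - 11545) + 75² = (-6240 - 11545) + 75² = -17785 + 5625 = -12160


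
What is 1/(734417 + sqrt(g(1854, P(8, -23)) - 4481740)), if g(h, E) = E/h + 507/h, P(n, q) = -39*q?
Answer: 75644951/55555399597709 - I*sqrt(47546771626)/55555399597709 ≈ 1.3616e-6 - 3.925e-9*I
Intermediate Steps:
g(h, E) = 507/h + E/h
1/(734417 + sqrt(g(1854, P(8, -23)) - 4481740)) = 1/(734417 + sqrt((507 - 39*(-23))/1854 - 4481740)) = 1/(734417 + sqrt((507 + 897)/1854 - 4481740)) = 1/(734417 + sqrt((1/1854)*1404 - 4481740)) = 1/(734417 + sqrt(78/103 - 4481740)) = 1/(734417 + sqrt(-461619142/103)) = 1/(734417 + I*sqrt(47546771626)/103)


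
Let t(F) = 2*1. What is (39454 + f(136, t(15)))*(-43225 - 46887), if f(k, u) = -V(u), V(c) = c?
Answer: -3555098624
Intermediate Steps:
t(F) = 2
f(k, u) = -u
(39454 + f(136, t(15)))*(-43225 - 46887) = (39454 - 1*2)*(-43225 - 46887) = (39454 - 2)*(-90112) = 39452*(-90112) = -3555098624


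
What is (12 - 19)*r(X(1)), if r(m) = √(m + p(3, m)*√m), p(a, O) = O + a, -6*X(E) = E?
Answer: -7*√(-6 + 17*I*√6)/6 ≈ -4.9547 - 5.7197*I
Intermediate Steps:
X(E) = -E/6
r(m) = √(m + √m*(3 + m)) (r(m) = √(m + (m + 3)*√m) = √(m + (3 + m)*√m) = √(m + √m*(3 + m)))
(12 - 19)*r(X(1)) = (12 - 19)*√(-⅙*1 + √(-⅙*1)*(3 - ⅙*1)) = -7*√(-⅙ + √(-⅙)*(3 - ⅙)) = -7*√(-⅙ + (I*√6/6)*(17/6)) = -7*√(-⅙ + 17*I*√6/36)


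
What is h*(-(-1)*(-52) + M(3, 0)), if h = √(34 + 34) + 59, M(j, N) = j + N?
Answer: -2891 - 98*√17 ≈ -3295.1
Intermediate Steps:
M(j, N) = N + j
h = 59 + 2*√17 (h = √68 + 59 = 2*√17 + 59 = 59 + 2*√17 ≈ 67.246)
h*(-(-1)*(-52) + M(3, 0)) = (59 + 2*√17)*(-(-1)*(-52) + (0 + 3)) = (59 + 2*√17)*(-1*52 + 3) = (59 + 2*√17)*(-52 + 3) = (59 + 2*√17)*(-49) = -2891 - 98*√17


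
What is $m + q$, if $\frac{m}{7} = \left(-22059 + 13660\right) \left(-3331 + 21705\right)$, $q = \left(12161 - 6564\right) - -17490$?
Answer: $-1080239495$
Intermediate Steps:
$q = 23087$ ($q = 5597 + 17490 = 23087$)
$m = -1080262582$ ($m = 7 \left(-22059 + 13660\right) \left(-3331 + 21705\right) = 7 \left(\left(-8399\right) 18374\right) = 7 \left(-154323226\right) = -1080262582$)
$m + q = -1080262582 + 23087 = -1080239495$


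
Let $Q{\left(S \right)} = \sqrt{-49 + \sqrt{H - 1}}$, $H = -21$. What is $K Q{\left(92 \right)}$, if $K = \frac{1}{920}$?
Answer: $\frac{\sqrt{-49 + i \sqrt{22}}}{920} \approx 0.00036375 + 0.0076174 i$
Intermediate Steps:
$Q{\left(S \right)} = \sqrt{-49 + i \sqrt{22}}$ ($Q{\left(S \right)} = \sqrt{-49 + \sqrt{-21 - 1}} = \sqrt{-49 + \sqrt{-22}} = \sqrt{-49 + i \sqrt{22}}$)
$K = \frac{1}{920} \approx 0.001087$
$K Q{\left(92 \right)} = \frac{\sqrt{-49 + i \sqrt{22}}}{920}$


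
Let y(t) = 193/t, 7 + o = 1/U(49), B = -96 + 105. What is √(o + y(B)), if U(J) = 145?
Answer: √2734555/435 ≈ 3.8015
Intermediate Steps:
B = 9
o = -1014/145 (o = -7 + 1/145 = -1014/145 ≈ -6.9931)
√(o + y(B)) = √(-1014/145 + 193/9) = √(18859/1305) = √2734555/435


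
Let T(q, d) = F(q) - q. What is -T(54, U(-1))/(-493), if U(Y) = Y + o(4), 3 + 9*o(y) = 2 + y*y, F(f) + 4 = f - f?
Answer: -2/17 ≈ -0.11765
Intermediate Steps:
F(f) = -4 (F(f) = -4 + (f - f) = -4 + 0 = -4)
o(y) = -⅑ + y²/9 (o(y) = -⅓ + (2 + y*y)/9 = -⅓ + (2 + y²)/9 = -⅓ + (2/9 + y²/9) = -⅑ + y²/9)
U(Y) = 5/3 + Y (U(Y) = Y + (-⅑ + (⅑)*4²) = Y + (-⅑ + (⅑)*16) = Y + (-⅑ + 16/9) = Y + 5/3 = 5/3 + Y)
T(q, d) = -4 - q
-T(54, U(-1))/(-493) = -(-4 - 1*54)/(-493) = -(-4 - 54)*(-1)/493 = -(-58)*(-1)/493 = -1*2/17 = -2/17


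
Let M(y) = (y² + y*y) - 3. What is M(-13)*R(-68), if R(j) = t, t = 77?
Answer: 25795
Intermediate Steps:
M(y) = -3 + 2*y² (M(y) = (y² + y²) - 3 = 2*y² - 3 = -3 + 2*y²)
R(j) = 77
M(-13)*R(-68) = (-3 + 2*(-13)²)*77 = (-3 + 2*169)*77 = (-3 + 338)*77 = 335*77 = 25795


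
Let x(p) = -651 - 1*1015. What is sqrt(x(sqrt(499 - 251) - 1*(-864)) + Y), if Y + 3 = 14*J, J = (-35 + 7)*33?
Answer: I*sqrt(14605) ≈ 120.85*I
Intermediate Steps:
J = -924 (J = -28*33 = -924)
x(p) = -1666 (x(p) = -651 - 1015 = -1666)
Y = -12939 (Y = -3 + 14*(-924) = -3 - 12936 = -12939)
sqrt(x(sqrt(499 - 251) - 1*(-864)) + Y) = sqrt(-1666 - 12939) = sqrt(-14605) = I*sqrt(14605)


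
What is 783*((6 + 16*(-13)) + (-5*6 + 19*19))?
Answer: 101007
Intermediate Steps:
783*((6 + 16*(-13)) + (-5*6 + 19*19)) = 783*((6 - 208) + (-30 + 361)) = 783*(-202 + 331) = 783*129 = 101007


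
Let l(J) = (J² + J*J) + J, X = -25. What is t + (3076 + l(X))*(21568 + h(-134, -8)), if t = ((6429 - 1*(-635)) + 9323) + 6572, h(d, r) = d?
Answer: 92210593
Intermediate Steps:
t = 22959 (t = ((6429 + 635) + 9323) + 6572 = (7064 + 9323) + 6572 = 16387 + 6572 = 22959)
l(J) = J + 2*J² (l(J) = (J² + J²) + J = 2*J² + J = J + 2*J²)
t + (3076 + l(X))*(21568 + h(-134, -8)) = 22959 + (3076 - 25*(1 + 2*(-25)))*(21568 - 134) = 22959 + (3076 - 25*(1 - 50))*21434 = 22959 + (3076 - 25*(-49))*21434 = 22959 + (3076 + 1225)*21434 = 22959 + 4301*21434 = 22959 + 92187634 = 92210593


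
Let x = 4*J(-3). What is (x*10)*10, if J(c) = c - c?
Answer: 0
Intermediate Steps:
J(c) = 0
x = 0 (x = 4*0 = 0)
(x*10)*10 = (0*10)*10 = 0*10 = 0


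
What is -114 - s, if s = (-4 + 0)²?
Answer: -130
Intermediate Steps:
s = 16 (s = (-4)² = 16)
-114 - s = -114 - 1*16 = -114 - 16 = -130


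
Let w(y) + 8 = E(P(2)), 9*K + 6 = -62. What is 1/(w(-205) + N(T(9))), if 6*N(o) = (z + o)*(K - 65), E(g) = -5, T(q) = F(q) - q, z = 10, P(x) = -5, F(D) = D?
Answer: -27/3616 ≈ -0.0074668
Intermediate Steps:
K = -68/9 (K = -⅔ + (⅑)*(-62) = -⅔ - 62/9 = -68/9 ≈ -7.5556)
T(q) = 0 (T(q) = q - q = 0)
w(y) = -13 (w(y) = -8 - 5 = -13)
N(o) = -3265/27 - 653*o/54 (N(o) = ((10 + o)*(-68/9 - 65))/6 = ((10 + o)*(-653/9))/6 = (-6530/9 - 653*o/9)/6 = -3265/27 - 653*o/54)
1/(w(-205) + N(T(9))) = 1/(-13 + (-3265/27 - 653/54*0)) = 1/(-13 + (-3265/27 + 0)) = 1/(-13 - 3265/27) = 1/(-3616/27) = -27/3616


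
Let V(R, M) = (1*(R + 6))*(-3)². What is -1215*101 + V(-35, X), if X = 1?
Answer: -122976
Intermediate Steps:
V(R, M) = 54 + 9*R (V(R, M) = (1*(6 + R))*9 = (6 + R)*9 = 54 + 9*R)
-1215*101 + V(-35, X) = -1215*101 + (54 + 9*(-35)) = -122715 + (54 - 315) = -122715 - 261 = -122976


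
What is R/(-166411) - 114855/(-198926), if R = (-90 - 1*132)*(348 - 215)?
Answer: 274578291/363774446 ≈ 0.75480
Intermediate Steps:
R = -29526 (R = (-90 - 132)*133 = -222*133 = -29526)
R/(-166411) - 114855/(-198926) = -29526/(-166411) - 114855/(-198926) = -29526*(-1/166411) - 114855*(-1/198926) = 4218/23773 + 8835/15302 = 274578291/363774446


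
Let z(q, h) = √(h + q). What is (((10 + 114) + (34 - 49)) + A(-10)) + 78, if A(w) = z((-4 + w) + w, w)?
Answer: 187 + I*√34 ≈ 187.0 + 5.831*I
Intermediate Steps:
A(w) = √(-4 + 3*w) (A(w) = √(w + ((-4 + w) + w)) = √(w + (-4 + 2*w)) = √(-4 + 3*w))
(((10 + 114) + (34 - 49)) + A(-10)) + 78 = (((10 + 114) + (34 - 49)) + √(-4 + 3*(-10))) + 78 = ((124 - 15) + √(-4 - 30)) + 78 = (109 + √(-34)) + 78 = (109 + I*√34) + 78 = 187 + I*√34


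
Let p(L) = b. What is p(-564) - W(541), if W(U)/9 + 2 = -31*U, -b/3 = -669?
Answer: 152964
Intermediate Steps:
b = 2007 (b = -3*(-669) = 2007)
W(U) = -18 - 279*U (W(U) = -18 + 9*(-31*U) = -18 - 279*U)
p(L) = 2007
p(-564) - W(541) = 2007 - (-18 - 279*541) = 2007 - (-18 - 150939) = 2007 - 1*(-150957) = 2007 + 150957 = 152964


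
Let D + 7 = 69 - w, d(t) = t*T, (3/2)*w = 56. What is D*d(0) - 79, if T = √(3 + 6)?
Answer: -79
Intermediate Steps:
w = 112/3 (w = (⅔)*56 = 112/3 ≈ 37.333)
T = 3 (T = √9 = 3)
d(t) = 3*t (d(t) = t*3 = 3*t)
D = 74/3 (D = -7 + (69 - 1*112/3) = -7 + (69 - 112/3) = -7 + 95/3 = 74/3 ≈ 24.667)
D*d(0) - 79 = 74*(3*0)/3 - 79 = (74/3)*0 - 79 = 0 - 79 = -79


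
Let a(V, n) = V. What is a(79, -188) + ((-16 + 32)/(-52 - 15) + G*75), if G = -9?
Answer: -39948/67 ≈ -596.24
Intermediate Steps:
a(79, -188) + ((-16 + 32)/(-52 - 15) + G*75) = 79 + ((-16 + 32)/(-52 - 15) - 9*75) = 79 + (16/(-67) - 675) = 79 + (16*(-1/67) - 675) = 79 + (-16/67 - 675) = 79 - 45241/67 = -39948/67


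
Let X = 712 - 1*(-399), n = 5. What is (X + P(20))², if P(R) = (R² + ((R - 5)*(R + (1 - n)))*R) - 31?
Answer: 39438400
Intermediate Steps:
P(R) = -31 + R² + R*(-5 + R)*(-4 + R) (P(R) = (R² + ((R - 5)*(R + (1 - 1*5)))*R) - 31 = (R² + ((-5 + R)*(R + (1 - 5)))*R) - 31 = (R² + ((-5 + R)*(R - 4))*R) - 31 = (R² + ((-5 + R)*(-4 + R))*R) - 31 = (R² + R*(-5 + R)*(-4 + R)) - 31 = -31 + R² + R*(-5 + R)*(-4 + R))
X = 1111 (X = 712 + 399 = 1111)
(X + P(20))² = (1111 + (-31 + 20³ - 8*20² + 20*20))² = (1111 + (-31 + 8000 - 8*400 + 400))² = (1111 + (-31 + 8000 - 3200 + 400))² = (1111 + 5169)² = 6280² = 39438400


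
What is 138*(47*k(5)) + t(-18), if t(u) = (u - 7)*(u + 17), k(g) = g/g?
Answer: 6511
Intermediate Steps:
k(g) = 1
t(u) = (-7 + u)*(17 + u)
138*(47*k(5)) + t(-18) = 138*(47*1) + (-119 + (-18)² + 10*(-18)) = 138*47 + (-119 + 324 - 180) = 6486 + 25 = 6511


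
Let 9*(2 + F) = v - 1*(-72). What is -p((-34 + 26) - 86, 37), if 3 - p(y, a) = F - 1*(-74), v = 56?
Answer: 749/9 ≈ 83.222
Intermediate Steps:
F = 110/9 (F = -2 + (56 - 1*(-72))/9 = -2 + (56 + 72)/9 = -2 + (⅑)*128 = -2 + 128/9 = 110/9 ≈ 12.222)
p(y, a) = -749/9 (p(y, a) = 3 - (110/9 - 1*(-74)) = 3 - (110/9 + 74) = 3 - 1*776/9 = 3 - 776/9 = -749/9)
-p((-34 + 26) - 86, 37) = -1*(-749/9) = 749/9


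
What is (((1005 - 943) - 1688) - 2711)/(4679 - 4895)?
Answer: 4337/216 ≈ 20.079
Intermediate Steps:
(((1005 - 943) - 1688) - 2711)/(4679 - 4895) = ((62 - 1688) - 2711)/(-216) = (-1626 - 2711)*(-1/216) = -4337*(-1/216) = 4337/216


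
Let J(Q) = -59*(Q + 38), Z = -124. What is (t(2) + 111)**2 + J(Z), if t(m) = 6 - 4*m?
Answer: 16955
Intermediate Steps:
J(Q) = -2242 - 59*Q (J(Q) = -59*(38 + Q) = -2242 - 59*Q)
(t(2) + 111)**2 + J(Z) = ((6 - 4*2) + 111)**2 + (-2242 - 59*(-124)) = ((6 - 8) + 111)**2 + (-2242 + 7316) = (-2 + 111)**2 + 5074 = 109**2 + 5074 = 11881 + 5074 = 16955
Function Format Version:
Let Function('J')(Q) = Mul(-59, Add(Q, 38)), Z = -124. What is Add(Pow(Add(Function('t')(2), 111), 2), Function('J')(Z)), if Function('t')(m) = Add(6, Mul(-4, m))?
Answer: 16955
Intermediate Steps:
Function('J')(Q) = Add(-2242, Mul(-59, Q)) (Function('J')(Q) = Mul(-59, Add(38, Q)) = Add(-2242, Mul(-59, Q)))
Add(Pow(Add(Function('t')(2), 111), 2), Function('J')(Z)) = Add(Pow(Add(Add(6, Mul(-4, 2)), 111), 2), Add(-2242, Mul(-59, -124))) = Add(Pow(Add(Add(6, -8), 111), 2), Add(-2242, 7316)) = Add(Pow(Add(-2, 111), 2), 5074) = Add(Pow(109, 2), 5074) = Add(11881, 5074) = 16955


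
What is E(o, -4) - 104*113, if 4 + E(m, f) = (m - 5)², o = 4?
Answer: -11755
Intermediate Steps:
E(m, f) = -4 + (-5 + m)² (E(m, f) = -4 + (m - 5)² = -4 + (-5 + m)²)
E(o, -4) - 104*113 = (-4 + (-5 + 4)²) - 104*113 = (-4 + (-1)²) - 11752 = (-4 + 1) - 11752 = -3 - 11752 = -11755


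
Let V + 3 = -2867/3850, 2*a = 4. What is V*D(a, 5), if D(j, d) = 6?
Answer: -43251/1925 ≈ -22.468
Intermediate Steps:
a = 2 (a = (1/2)*4 = 2)
V = -14417/3850 (V = -3 - 2867/3850 = -14417/3850 ≈ -3.7447)
V*D(a, 5) = -14417/3850*6 = -43251/1925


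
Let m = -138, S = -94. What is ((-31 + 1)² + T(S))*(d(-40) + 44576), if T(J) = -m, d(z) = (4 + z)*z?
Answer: 47764608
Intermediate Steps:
d(z) = z*(4 + z)
T(J) = 138 (T(J) = -1*(-138) = 138)
((-31 + 1)² + T(S))*(d(-40) + 44576) = ((-31 + 1)² + 138)*(-40*(4 - 40) + 44576) = ((-30)² + 138)*(-40*(-36) + 44576) = (900 + 138)*(1440 + 44576) = 1038*46016 = 47764608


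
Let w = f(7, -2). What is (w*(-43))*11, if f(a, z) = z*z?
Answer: -1892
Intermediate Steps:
f(a, z) = z²
w = 4 (w = (-2)² = 4)
(w*(-43))*11 = (4*(-43))*11 = -172*11 = -1892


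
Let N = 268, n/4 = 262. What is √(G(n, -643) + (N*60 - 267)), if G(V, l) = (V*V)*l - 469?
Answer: 4*I*√44137133 ≈ 26574.0*I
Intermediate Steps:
n = 1048 (n = 4*262 = 1048)
G(V, l) = -469 + l*V² (G(V, l) = V²*l - 469 = l*V² - 469 = -469 + l*V²)
√(G(n, -643) + (N*60 - 267)) = √((-469 - 643*1048²) + (268*60 - 267)) = √((-469 - 643*1098304) + (16080 - 267)) = √((-469 - 706209472) + 15813) = √(-706209941 + 15813) = √(-706194128) = 4*I*√44137133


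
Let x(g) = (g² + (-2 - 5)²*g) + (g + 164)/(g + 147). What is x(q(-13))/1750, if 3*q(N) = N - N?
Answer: 82/128625 ≈ 0.00063751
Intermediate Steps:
q(N) = 0 (q(N) = (N - N)/3 = (⅓)*0 = 0)
x(g) = g² + 49*g + (164 + g)/(147 + g) (x(g) = (g² + (-7)²*g) + (164 + g)/(147 + g) = (g² + 49*g) + (164 + g)/(147 + g) = g² + 49*g + (164 + g)/(147 + g))
x(q(-13))/1750 = ((164 + 0³ + 196*0² + 7204*0)/(147 + 0))/1750 = ((164 + 0 + 196*0 + 0)/147)*(1/1750) = ((164 + 0 + 0 + 0)/147)*(1/1750) = ((1/147)*164)*(1/1750) = (164/147)*(1/1750) = 82/128625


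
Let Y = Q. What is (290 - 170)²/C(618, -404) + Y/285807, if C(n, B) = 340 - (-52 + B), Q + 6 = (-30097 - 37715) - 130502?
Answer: 989439520/56875593 ≈ 17.397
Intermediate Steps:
Q = -198320 (Q = -6 + ((-30097 - 37715) - 130502) = -6 + (-67812 - 130502) = -6 - 198314 = -198320)
C(n, B) = 392 - B (C(n, B) = 340 + (52 - B) = 392 - B)
Y = -198320
(290 - 170)²/C(618, -404) + Y/285807 = (290 - 170)²/(392 - 1*(-404)) - 198320/285807 = 120²/(392 + 404) - 198320*1/285807 = 14400/796 - 198320/285807 = 14400*(1/796) - 198320/285807 = 3600/199 - 198320/285807 = 989439520/56875593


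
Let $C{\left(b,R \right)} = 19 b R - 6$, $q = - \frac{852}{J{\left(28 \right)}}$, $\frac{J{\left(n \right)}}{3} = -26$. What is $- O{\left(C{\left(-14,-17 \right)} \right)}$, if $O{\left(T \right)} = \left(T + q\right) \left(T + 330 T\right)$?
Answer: $- \frac{87968744600}{13} \approx -6.7668 \cdot 10^{9}$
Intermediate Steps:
$J{\left(n \right)} = -78$ ($J{\left(n \right)} = 3 \left(-26\right) = -78$)
$q = \frac{142}{13}$ ($q = - \frac{852}{-78} = \left(-852\right) \left(- \frac{1}{78}\right) = \frac{142}{13} \approx 10.923$)
$C{\left(b,R \right)} = -6 + 19 R b$ ($C{\left(b,R \right)} = 19 R b - 6 = -6 + 19 R b$)
$O{\left(T \right)} = 331 T \left(\frac{142}{13} + T\right)$ ($O{\left(T \right)} = \left(T + \frac{142}{13}\right) \left(T + 330 T\right) = \left(\frac{142}{13} + T\right) 331 T = 331 T \left(\frac{142}{13} + T\right)$)
$- O{\left(C{\left(-14,-17 \right)} \right)} = - \frac{331 \left(-6 + 19 \left(-17\right) \left(-14\right)\right) \left(142 + 13 \left(-6 + 19 \left(-17\right) \left(-14\right)\right)\right)}{13} = - \frac{331 \left(-6 + 4522\right) \left(142 + 13 \left(-6 + 4522\right)\right)}{13} = - \frac{331 \cdot 4516 \left(142 + 13 \cdot 4516\right)}{13} = - \frac{331 \cdot 4516 \left(142 + 58708\right)}{13} = - \frac{331 \cdot 4516 \cdot 58850}{13} = \left(-1\right) \frac{87968744600}{13} = - \frac{87968744600}{13}$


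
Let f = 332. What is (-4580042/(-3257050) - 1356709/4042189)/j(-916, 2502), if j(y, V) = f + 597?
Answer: 7047263171744/6115426626498025 ≈ 0.0011524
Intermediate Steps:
j(y, V) = 929 (j(y, V) = 332 + 597 = 929)
(-4580042/(-3257050) - 1356709/4042189)/j(-916, 2502) = (-4580042/(-3257050) - 1356709/4042189)/929 = (-4580042*(-1/3257050) - 1356709*1/4042189)*(1/929) = (2290021/1628525 - 1356709/4042189)*(1/929) = (7047263171744/6582805841225)*(1/929) = 7047263171744/6115426626498025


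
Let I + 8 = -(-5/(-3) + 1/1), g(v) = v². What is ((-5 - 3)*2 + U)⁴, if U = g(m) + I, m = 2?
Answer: 21381376/81 ≈ 2.6397e+5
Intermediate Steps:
I = -32/3 (I = -8 - (-5/(-3) + 1/1) = -8 - (-5*(-⅓) + 1*1) = -8 - (5/3 + 1) = -8 - 1*8/3 = -8 - 8/3 = -32/3 ≈ -10.667)
U = -20/3 (U = 2² - 32/3 = 4 - 32/3 = -20/3 ≈ -6.6667)
((-5 - 3)*2 + U)⁴ = ((-5 - 3)*2 - 20/3)⁴ = (-8*2 - 20/3)⁴ = (-16 - 20/3)⁴ = (-68/3)⁴ = 21381376/81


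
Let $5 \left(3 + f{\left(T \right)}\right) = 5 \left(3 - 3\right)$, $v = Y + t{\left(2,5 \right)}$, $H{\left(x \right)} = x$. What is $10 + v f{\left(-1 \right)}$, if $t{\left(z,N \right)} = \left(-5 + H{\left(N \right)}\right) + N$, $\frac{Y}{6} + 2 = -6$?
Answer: $139$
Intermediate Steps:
$Y = -48$ ($Y = -12 + 6 \left(-6\right) = -12 - 36 = -48$)
$t{\left(z,N \right)} = -5 + 2 N$ ($t{\left(z,N \right)} = \left(-5 + N\right) + N = -5 + 2 N$)
$v = -43$ ($v = -48 + \left(-5 + 2 \cdot 5\right) = -48 + \left(-5 + 10\right) = -48 + 5 = -43$)
$f{\left(T \right)} = -3$ ($f{\left(T \right)} = -3 + \frac{5 \left(3 - 3\right)}{5} = -3 + \frac{5 \cdot 0}{5} = -3 + \frac{1}{5} \cdot 0 = -3 + 0 = -3$)
$10 + v f{\left(-1 \right)} = 10 - -129 = 10 + 129 = 139$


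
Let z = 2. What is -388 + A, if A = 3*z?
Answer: -382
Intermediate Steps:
A = 6 (A = 3*2 = 6)
-388 + A = -388 + 6 = -382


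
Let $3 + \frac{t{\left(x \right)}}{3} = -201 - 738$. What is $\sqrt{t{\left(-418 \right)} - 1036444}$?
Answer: $i \sqrt{1039270} \approx 1019.4 i$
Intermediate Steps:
$t{\left(x \right)} = -2826$ ($t{\left(x \right)} = -9 + 3 \left(-201 - 738\right) = -9 + 3 \left(-939\right) = -9 - 2817 = -2826$)
$\sqrt{t{\left(-418 \right)} - 1036444} = \sqrt{-2826 - 1036444} = \sqrt{-1039270} = i \sqrt{1039270}$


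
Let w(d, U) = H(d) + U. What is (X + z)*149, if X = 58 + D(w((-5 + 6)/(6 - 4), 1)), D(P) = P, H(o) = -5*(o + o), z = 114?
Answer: 25032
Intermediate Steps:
H(o) = -10*o
w(d, U) = U - 10*d (w(d, U) = -10*d + U = U - 10*d)
X = 54 (X = 58 + (1 - 10*(-5 + 6)/(6 - 4)) = 58 + (1 - 10/2) = 58 + (1 - 10*½) = 58 + (1 - 5) = 58 - 4 = 54)
(X + z)*149 = (54 + 114)*149 = 168*149 = 25032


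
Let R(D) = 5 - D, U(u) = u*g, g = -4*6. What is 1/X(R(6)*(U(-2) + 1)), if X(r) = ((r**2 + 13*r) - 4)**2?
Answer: 1/3097600 ≈ 3.2283e-7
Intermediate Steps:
g = -24
U(u) = -24*u (U(u) = u*(-24) = -24*u)
X(r) = (-4 + r**2 + 13*r)**2
1/X(R(6)*(U(-2) + 1)) = 1/((-4 + ((5 - 1*6)*(-24*(-2) + 1))**2 + 13*((5 - 1*6)*(-24*(-2) + 1)))**2) = 1/((-4 + ((5 - 6)*(48 + 1))**2 + 13*((5 - 6)*(48 + 1)))**2) = 1/((-4 + (-1*49)**2 + 13*(-1*49))**2) = 1/((-4 + (-49)**2 + 13*(-49))**2) = 1/((-4 + 2401 - 637)**2) = 1/(1760**2) = 1/3097600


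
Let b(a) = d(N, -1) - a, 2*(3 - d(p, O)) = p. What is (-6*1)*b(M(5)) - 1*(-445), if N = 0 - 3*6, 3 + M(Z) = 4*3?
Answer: 427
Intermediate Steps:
M(Z) = 9 (M(Z) = -3 + 4*3 = -3 + 12 = 9)
N = -18 (N = 0 - 18 = -18)
d(p, O) = 3 - p/2
b(a) = 12 - a (b(a) = (3 - 1/2*(-18)) - a = (3 + 9) - a = 12 - a)
(-6*1)*b(M(5)) - 1*(-445) = (-6*1)*(12 - 1*9) - 1*(-445) = -6*(12 - 9) + 445 = -6*3 + 445 = -18 + 445 = 427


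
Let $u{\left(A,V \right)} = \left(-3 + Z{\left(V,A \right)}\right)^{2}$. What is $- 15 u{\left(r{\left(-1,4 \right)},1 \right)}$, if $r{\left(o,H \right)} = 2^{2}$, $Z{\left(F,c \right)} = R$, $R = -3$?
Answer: $-540$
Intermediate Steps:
$Z{\left(F,c \right)} = -3$
$r{\left(o,H \right)} = 4$
$u{\left(A,V \right)} = 36$ ($u{\left(A,V \right)} = \left(-3 - 3\right)^{2} = \left(-6\right)^{2} = 36$)
$- 15 u{\left(r{\left(-1,4 \right)},1 \right)} = \left(-15\right) 36 = -540$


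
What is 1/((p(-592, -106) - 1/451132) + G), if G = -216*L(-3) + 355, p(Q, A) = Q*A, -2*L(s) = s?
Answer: 451132/28323420355 ≈ 1.5928e-5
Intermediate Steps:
L(s) = -s/2
p(Q, A) = A*Q
G = 31 (G = -(-108)*(-3) + 355 = -216*3/2 + 355 = -324 + 355 = 31)
1/((p(-592, -106) - 1/451132) + G) = 1/((-106*(-592) - 1/451132) + 31) = 1/((62752 - 1*1/451132) + 31) = 1/((62752 - 1/451132) + 31) = 1/(28309435263/451132 + 31) = 1/(28323420355/451132) = 451132/28323420355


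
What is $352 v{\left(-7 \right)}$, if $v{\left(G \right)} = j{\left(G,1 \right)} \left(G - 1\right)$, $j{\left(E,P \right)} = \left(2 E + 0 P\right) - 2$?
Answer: $45056$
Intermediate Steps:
$j{\left(E,P \right)} = -2 + 2 E$ ($j{\left(E,P \right)} = \left(2 E + 0\right) - 2 = 2 E - 2 = -2 + 2 E$)
$v{\left(G \right)} = \left(-1 + G\right) \left(-2 + 2 G\right)$ ($v{\left(G \right)} = \left(-2 + 2 G\right) \left(G - 1\right) = \left(-2 + 2 G\right) \left(-1 + G\right) = \left(-1 + G\right) \left(-2 + 2 G\right)$)
$352 v{\left(-7 \right)} = 352 \cdot 2 \left(-1 - 7\right)^{2} = 352 \cdot 2 \left(-8\right)^{2} = 352 \cdot 2 \cdot 64 = 352 \cdot 128 = 45056$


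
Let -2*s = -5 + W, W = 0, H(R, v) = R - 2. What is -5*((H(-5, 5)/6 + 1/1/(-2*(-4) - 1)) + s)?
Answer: -125/3 ≈ -41.667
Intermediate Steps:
H(R, v) = -2 + R
s = 5/2 (s = -(-5 + 0)/2 = -½*(-5) = 5/2 ≈ 2.5000)
-5*((H(-5, 5)/6 + 1/1/(-2*(-4) - 1)) + s) = -5*(((-2 - 5)/6 + 1/1/(-2*(-4) - 1)) + 5/2) = -5*((-7*⅙ + 1/1/(8 - 1)) + 5/2) = -5*((-7/6 + 1/1/7) + 5/2) = -5*((-7/6 + 1/(⅐)) + 5/2) = -5*((-7/6 + 1*7) + 5/2) = -5*((-7/6 + 7) + 5/2) = -5*(35/6 + 5/2) = -5*25/3 = -125/3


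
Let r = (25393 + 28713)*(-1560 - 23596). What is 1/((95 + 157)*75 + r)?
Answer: -1/1361071636 ≈ -7.3472e-10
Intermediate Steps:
r = -1361090536 (r = 54106*(-25156) = -1361090536)
1/((95 + 157)*75 + r) = 1/((95 + 157)*75 - 1361090536) = 1/(252*75 - 1361090536) = 1/(18900 - 1361090536) = 1/(-1361071636) = -1/1361071636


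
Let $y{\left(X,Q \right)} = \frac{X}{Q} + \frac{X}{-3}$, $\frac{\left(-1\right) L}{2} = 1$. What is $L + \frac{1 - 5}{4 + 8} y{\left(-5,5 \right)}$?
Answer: $- \frac{20}{9} \approx -2.2222$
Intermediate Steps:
$L = -2$ ($L = \left(-2\right) 1 = -2$)
$y{\left(X,Q \right)} = - \frac{X}{3} + \frac{X}{Q}$ ($y{\left(X,Q \right)} = \frac{X}{Q} + X \left(- \frac{1}{3}\right) = \frac{X}{Q} - \frac{X}{3} = - \frac{X}{3} + \frac{X}{Q}$)
$L + \frac{1 - 5}{4 + 8} y{\left(-5,5 \right)} = -2 + \frac{1 - 5}{4 + 8} \left(\left(- \frac{1}{3}\right) \left(-5\right) - \frac{5}{5}\right) = -2 + - \frac{4}{12} \left(\frac{5}{3} - 1\right) = -2 + \left(-4\right) \frac{1}{12} \left(\frac{5}{3} - 1\right) = -2 - \frac{2}{9} = - \frac{20}{9}$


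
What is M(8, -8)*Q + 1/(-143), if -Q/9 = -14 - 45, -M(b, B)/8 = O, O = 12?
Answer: -7289569/143 ≈ -50976.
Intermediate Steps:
M(b, B) = -96 (M(b, B) = -8*12 = -96)
Q = 531 (Q = -9*(-14 - 45) = -9*(-59) = 531)
M(8, -8)*Q + 1/(-143) = -96*531 + 1/(-143) = -50976 - 1/143 = -7289569/143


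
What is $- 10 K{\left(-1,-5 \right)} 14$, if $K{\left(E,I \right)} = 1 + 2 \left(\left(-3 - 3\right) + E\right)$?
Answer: $1820$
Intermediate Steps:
$K{\left(E,I \right)} = -11 + 2 E$ ($K{\left(E,I \right)} = 1 + 2 \left(-6 + E\right) = 1 + \left(-12 + 2 E\right) = -11 + 2 E$)
$- 10 K{\left(-1,-5 \right)} 14 = - 10 \left(-11 + 2 \left(-1\right)\right) 14 = - 10 \left(-11 - 2\right) 14 = \left(-10\right) \left(-13\right) 14 = 130 \cdot 14 = 1820$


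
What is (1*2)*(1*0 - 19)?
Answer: -38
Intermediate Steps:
(1*2)*(1*0 - 19) = 2*(0 - 19) = 2*(-19) = -38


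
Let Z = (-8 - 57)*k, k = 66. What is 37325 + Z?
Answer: 33035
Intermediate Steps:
Z = -4290 (Z = (-8 - 57)*66 = -65*66 = -4290)
37325 + Z = 37325 - 4290 = 33035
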